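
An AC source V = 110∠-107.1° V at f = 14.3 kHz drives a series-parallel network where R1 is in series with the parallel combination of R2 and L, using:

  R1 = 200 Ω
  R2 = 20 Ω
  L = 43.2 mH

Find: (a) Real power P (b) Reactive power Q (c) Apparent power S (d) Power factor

Step 1 — Angular frequency: ω = 2π·f = 2π·1.43e+04 = 8.985e+04 rad/s.
Step 2 — Component impedances:
  R1: Z = R = 200 Ω
  R2: Z = R = 20 Ω
  L: Z = jωL = j·8.985e+04·0.0432 = 0 + j3882 Ω
Step 3 — Parallel branch: R2 || L = 1/(1/R2 + 1/L) = 20 + j0.1031 Ω.
Step 4 — Series with R1: Z_total = R1 + (R2 || L) = 220 + j0.1031 Ω = 220∠0.0° Ω.
Step 5 — Source phasor: V = 110∠-107.1° V = -32.34 - j105.1 V.
Step 6 — Current: I = V / Z = -0.1472 - j0.4778 A = 0.5∠-107.1° A.
Step 7 — Complex power: S = V·I* = 55 + j0.02576 VA.
Step 8 — Real power: P = Re(S) = 55 W.
Step 9 — Reactive power: Q = Im(S) = 0.02576 VAR.
Step 10 — Apparent power: |S| = 55 VA.
Step 11 — Power factor: PF = P/|S| = 1 (lagging).

(a) P = 55 W  (b) Q = 0.02576 VAR  (c) S = 55 VA  (d) PF = 1 (lagging)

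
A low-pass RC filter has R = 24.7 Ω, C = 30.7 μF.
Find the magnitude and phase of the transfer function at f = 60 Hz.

Step 1 — Angular frequency: ω = 2π·60 = 377 rad/s.
Step 2 — Transfer function: H(jω) = 1/(1 + jωRC).
Step 3 — Denominator: 1 + jωRC = 1 + j·377·24.7·3.07e-05 = 1 + j0.2859.
Step 4 — H = 0.9245 - j0.2643.
Step 5 — Magnitude: |H| = 0.9615 (-0.3 dB); phase: φ = -16.0°.

|H| = 0.9615 (-0.3 dB), φ = -16.0°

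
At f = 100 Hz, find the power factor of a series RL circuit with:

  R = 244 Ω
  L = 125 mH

Step 1 — Angular frequency: ω = 2π·f = 2π·100 = 628.3 rad/s.
Step 2 — Component impedances:
  R: Z = R = 244 Ω
  L: Z = jωL = j·628.3·0.125 = 0 + j78.54 Ω
Step 3 — Series combination: Z_total = R + L = 244 + j78.54 Ω = 256.3∠17.8° Ω.
Step 4 — Power factor: PF = cos(φ) = Re(Z)/|Z| = 244/256.33 = 0.9519.
Step 5 — Type: Im(Z) = 78.54 ⇒ lagging (phase φ = 17.8°).

PF = 0.9519 (lagging, φ = 17.8°)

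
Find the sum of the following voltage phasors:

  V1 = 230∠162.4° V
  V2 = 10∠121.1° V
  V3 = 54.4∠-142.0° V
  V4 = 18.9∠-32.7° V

Step 1 — Convert each phasor to rectangular form:
  V1 = 230·(cos(162.4°) + j·sin(162.4°)) = -219.2 + j69.55 V
  V2 = 10·(cos(121.1°) + j·sin(121.1°)) = -5.165 + j8.563 V
  V3 = 54.4·(cos(-142.0°) + j·sin(-142.0°)) = -42.87 - j33.49 V
  V4 = 18.9·(cos(-32.7°) + j·sin(-32.7°)) = 15.9 - j10.21 V
Step 2 — Sum components: V_total = -251.4 + j34.41 V.
Step 3 — Convert to polar: |V_total| = 253.7 V, ∠V_total = 172.2°.

V_total = 253.7∠172.2° V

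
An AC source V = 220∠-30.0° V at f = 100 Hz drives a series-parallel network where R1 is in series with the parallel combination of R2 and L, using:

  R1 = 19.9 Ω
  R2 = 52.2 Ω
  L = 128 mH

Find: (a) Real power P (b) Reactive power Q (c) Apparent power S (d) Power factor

Step 1 — Angular frequency: ω = 2π·f = 2π·100 = 628.3 rad/s.
Step 2 — Component impedances:
  R1: Z = R = 19.9 Ω
  R2: Z = R = 52.2 Ω
  L: Z = jωL = j·628.3·0.128 = 0 + j80.42 Ω
Step 3 — Parallel branch: R2 || L = 1/(1/R2 + 1/L) = 36.73 + j23.84 Ω.
Step 4 — Series with R1: Z_total = R1 + (R2 || L) = 56.63 + j23.84 Ω = 61.44∠22.8° Ω.
Step 5 — Source phasor: V = 220∠-30.0° V = 190.5 - j110 V.
Step 6 — Current: I = V / Z = 2.163 - j2.853 A = 3.581∠-52.8° A.
Step 7 — Complex power: S = V·I* = 726 + j305.6 VA.
Step 8 — Real power: P = Re(S) = 726 W.
Step 9 — Reactive power: Q = Im(S) = 305.6 VAR.
Step 10 — Apparent power: |S| = 787.8 VA.
Step 11 — Power factor: PF = P/|S| = 0.9217 (lagging).

(a) P = 726 W  (b) Q = 305.6 VAR  (c) S = 787.8 VA  (d) PF = 0.9217 (lagging)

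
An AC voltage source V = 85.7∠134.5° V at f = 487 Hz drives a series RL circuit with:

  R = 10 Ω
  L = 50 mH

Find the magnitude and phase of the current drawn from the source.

Step 1 — Angular frequency: ω = 2π·f = 2π·487 = 3060 rad/s.
Step 2 — Component impedances:
  R: Z = R = 10 Ω
  L: Z = jωL = j·3060·0.05 = 0 + j153 Ω
Step 3 — Series combination: Z_total = R + L = 10 + j153 Ω = 153.3∠86.3° Ω.
Step 4 — Source phasor: V = 85.7∠134.5° V = -60.07 + j61.13 V.
Step 5 — Ohm's law: I = V / Z_total = (-60.07 + j61.13) / (10 + j153) = 0.3723 + j0.4169 A.
Step 6 — Convert to polar: |I| = 0.559 A, ∠I = 48.2°.

I = 0.559∠48.2° A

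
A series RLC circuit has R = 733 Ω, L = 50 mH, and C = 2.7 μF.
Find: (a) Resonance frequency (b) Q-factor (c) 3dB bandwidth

Step 1 — Resonance: ω₀ = 1/√(LC) = 1/√(0.05·2.7e-06) = 2722 rad/s.
Step 2 — f₀ = ω₀/(2π) = 433.2 Hz.
Step 3 — Series Q: Q = ω₀L/R = 2722·0.05/733 = 0.1857.
Step 4 — Bandwidth: Δω = ω₀/Q = 1.466e+04 rad/s; BW = Δω/(2π) = 2333 Hz.

(a) f₀ = 433.2 Hz  (b) Q = 0.1857  (c) BW = 2333 Hz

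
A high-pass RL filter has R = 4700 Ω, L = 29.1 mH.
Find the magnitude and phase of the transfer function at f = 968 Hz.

Step 1 — Angular frequency: ω = 2π·968 = 6082 rad/s.
Step 2 — Transfer function: H(jω) = jωL/(R + jωL).
Step 3 — Numerator jωL = j·177; denominator R + jωL = 4700 + j177.
Step 4 — H = 0.001416 + j0.0376.
Step 5 — Magnitude: |H| = 0.03763 (-28.5 dB); phase: φ = 87.8°.

|H| = 0.03763 (-28.5 dB), φ = 87.8°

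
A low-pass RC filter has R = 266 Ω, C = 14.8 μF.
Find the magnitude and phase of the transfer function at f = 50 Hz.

Step 1 — Angular frequency: ω = 2π·50 = 314.2 rad/s.
Step 2 — Transfer function: H(jω) = 1/(1 + jωRC).
Step 3 — Denominator: 1 + jωRC = 1 + j·314.2·266·1.48e-05 = 1 + j1.237.
Step 4 — H = 0.3953 - j0.4889.
Step 5 — Magnitude: |H| = 0.6287 (-4.0 dB); phase: φ = -51.0°.

|H| = 0.6287 (-4.0 dB), φ = -51.0°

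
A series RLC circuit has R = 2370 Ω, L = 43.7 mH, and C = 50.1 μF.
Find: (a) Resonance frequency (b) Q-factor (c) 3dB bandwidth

Step 1 — Resonance: ω₀ = 1/√(LC) = 1/√(0.0437·5.01e-05) = 675.8 rad/s.
Step 2 — f₀ = ω₀/(2π) = 107.6 Hz.
Step 3 — Series Q: Q = ω₀L/R = 675.8·0.0437/2370 = 0.01246.
Step 4 — Bandwidth: Δω = ω₀/Q = 5.423e+04 rad/s; BW = Δω/(2π) = 8632 Hz.

(a) f₀ = 107.6 Hz  (b) Q = 0.01246  (c) BW = 8632 Hz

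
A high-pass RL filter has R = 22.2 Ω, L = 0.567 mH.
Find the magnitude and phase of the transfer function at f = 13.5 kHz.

Step 1 — Angular frequency: ω = 2π·1.35e+04 = 8.482e+04 rad/s.
Step 2 — Transfer function: H(jω) = jωL/(R + jωL).
Step 3 — Numerator jωL = j·48.09; denominator R + jωL = 22.2 + j48.09.
Step 4 — H = 0.8244 + j0.3805.
Step 5 — Magnitude: |H| = 0.9079 (-0.8 dB); phase: φ = 24.8°.

|H| = 0.9079 (-0.8 dB), φ = 24.8°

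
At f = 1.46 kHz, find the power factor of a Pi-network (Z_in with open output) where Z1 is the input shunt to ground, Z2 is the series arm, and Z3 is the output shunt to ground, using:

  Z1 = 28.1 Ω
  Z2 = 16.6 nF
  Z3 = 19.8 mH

Step 1 — Angular frequency: ω = 2π·f = 2π·1460 = 9173 rad/s.
Step 2 — Component impedances:
  Z1: Z = R = 28.1 Ω
  Z2: Z = 1/(jωC) = -j/(ω·C) = 0 - j6567 Ω
  Z3: Z = jωL = j·9173·0.0198 = 0 + j181.6 Ω
Step 3 — With open output, the series arm Z2 and the output shunt Z3 appear in series to ground: Z2 + Z3 = 0 - j6385 Ω.
Step 4 — Parallel with input shunt Z1: Z_in = Z1 || (Z2 + Z3) = 28.1 - j0.1237 Ω = 28.1∠-0.3° Ω.
Step 5 — Power factor: PF = cos(φ) = Re(Z)/|Z| = 28.1/28.1 = 1.
Step 6 — Type: Im(Z) = -0.1237 ⇒ leading (phase φ = -0.3°).

PF = 1 (leading, φ = -0.3°)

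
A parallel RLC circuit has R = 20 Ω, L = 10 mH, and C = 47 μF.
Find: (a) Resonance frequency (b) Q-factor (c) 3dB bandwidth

Step 1 — Resonance: ω₀ = 1/√(LC) = 1/√(0.01·4.7e-05) = 1459 rad/s.
Step 2 — f₀ = ω₀/(2π) = 232.2 Hz.
Step 3 — Parallel Q: Q = R/(ω₀L) = 20/(1459·0.01) = 1.371.
Step 4 — Bandwidth: Δω = ω₀/Q = 1064 rad/s; BW = Δω/(2π) = 169.3 Hz.

(a) f₀ = 232.2 Hz  (b) Q = 1.371  (c) BW = 169.3 Hz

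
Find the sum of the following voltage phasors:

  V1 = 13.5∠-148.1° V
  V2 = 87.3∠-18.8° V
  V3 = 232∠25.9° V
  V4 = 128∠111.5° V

Step 1 — Convert each phasor to rectangular form:
  V1 = 13.5·(cos(-148.1°) + j·sin(-148.1°)) = -11.46 - j7.134 V
  V2 = 87.3·(cos(-18.8°) + j·sin(-18.8°)) = 82.64 - j28.13 V
  V3 = 232·(cos(25.9°) + j·sin(25.9°)) = 208.7 + j101.3 V
  V4 = 128·(cos(111.5°) + j·sin(111.5°)) = -46.91 + j119.1 V
Step 2 — Sum components: V_total = 233 + j185.2 V.
Step 3 — Convert to polar: |V_total| = 297.6 V, ∠V_total = 38.5°.

V_total = 297.6∠38.5° V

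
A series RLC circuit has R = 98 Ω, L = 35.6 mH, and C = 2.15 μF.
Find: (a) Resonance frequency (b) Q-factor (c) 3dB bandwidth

Step 1 — Resonance condition Im(Z)=0 gives ω₀ = 1/√(LC).
Step 2 — ω₀ = 1/√(0.0356·2.15e-06) = 3615 rad/s.
Step 3 — f₀ = ω₀/(2π) = 575.3 Hz.
Step 4 — Series Q: Q = ω₀L/R = 3615·0.0356/98 = 1.313.
Step 5 — 3dB bandwidth: Δω = ω₀/Q = 2753 rad/s; BW = Δω/(2π) = 438.1 Hz.

(a) f₀ = 575.3 Hz  (b) Q = 1.313  (c) BW = 438.1 Hz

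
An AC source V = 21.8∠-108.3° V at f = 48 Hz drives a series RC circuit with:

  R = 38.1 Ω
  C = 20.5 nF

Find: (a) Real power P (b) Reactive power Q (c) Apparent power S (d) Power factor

Step 1 — Angular frequency: ω = 2π·f = 2π·48 = 301.6 rad/s.
Step 2 — Component impedances:
  R: Z = R = 38.1 Ω
  C: Z = 1/(jωC) = -j/(ω·C) = 0 - j1.617e+05 Ω
Step 3 — Series combination: Z_total = R + C = 38.1 - j1.617e+05 Ω = 1.617e+05∠-90.0° Ω.
Step 4 — Source phasor: V = 21.8∠-108.3° V = -6.845 - j20.7 V.
Step 5 — Current: I = V / Z = 0.000128 - j4.235e-05 A = 0.0001348∠-18.3° A.
Step 6 — Complex power: S = V·I* = 6.921e-07 - j0.002938 VA.
Step 7 — Real power: P = Re(S) = 6.921e-07 W.
Step 8 — Reactive power: Q = Im(S) = -0.002938 VAR.
Step 9 — Apparent power: |S| = 0.002938 VA.
Step 10 — Power factor: PF = P/|S| = 0.0002356 (leading).

(a) P = 6.921e-07 W  (b) Q = -0.002938 VAR  (c) S = 0.002938 VA  (d) PF = 0.0002356 (leading)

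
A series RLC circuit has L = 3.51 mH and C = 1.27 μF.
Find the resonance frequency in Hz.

Step 1 — Resonance condition Im(Z)=0 gives ω₀ = 1/√(LC).
Step 2 — ω₀ = 1/√(0.00351·1.27e-06) = 1.498e+04 rad/s.
Step 3 — f₀ = ω₀/(2π) = 2384 Hz.

f₀ = 2384 Hz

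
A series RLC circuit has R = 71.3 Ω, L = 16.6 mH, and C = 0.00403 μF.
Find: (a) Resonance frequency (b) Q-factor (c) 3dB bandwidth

Step 1 — Resonance: ω₀ = 1/√(LC) = 1/√(0.0166·4.03e-09) = 1.223e+05 rad/s.
Step 2 — f₀ = ω₀/(2π) = 1.946e+04 Hz.
Step 3 — Series Q: Q = ω₀L/R = 1.223e+05·0.0166/71.3 = 28.47.
Step 4 — Bandwidth: Δω = ω₀/Q = 4295 rad/s; BW = Δω/(2π) = 683.6 Hz.

(a) f₀ = 1.946e+04 Hz  (b) Q = 28.47  (c) BW = 683.6 Hz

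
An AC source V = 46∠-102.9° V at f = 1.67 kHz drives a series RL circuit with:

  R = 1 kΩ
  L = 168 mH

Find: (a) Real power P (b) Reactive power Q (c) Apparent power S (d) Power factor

Step 1 — Angular frequency: ω = 2π·f = 2π·1670 = 1.049e+04 rad/s.
Step 2 — Component impedances:
  R: Z = R = 1000 Ω
  L: Z = jωL = j·1.049e+04·0.168 = 0 + j1763 Ω
Step 3 — Series combination: Z_total = R + L = 1000 + j1763 Ω = 2027∠60.4° Ω.
Step 4 — Source phasor: V = 46∠-102.9° V = -10.27 - j44.84 V.
Step 5 — Current: I = V / Z = -0.02174 - j0.006509 A = 0.0227∠-163.3° A.
Step 6 — Complex power: S = V·I* = 0.5152 + j0.9081 VA.
Step 7 — Real power: P = Re(S) = 0.5152 W.
Step 8 — Reactive power: Q = Im(S) = 0.9081 VAR.
Step 9 — Apparent power: |S| = 1.044 VA.
Step 10 — Power factor: PF = P/|S| = 0.4934 (lagging).

(a) P = 0.5152 W  (b) Q = 0.9081 VAR  (c) S = 1.044 VA  (d) PF = 0.4934 (lagging)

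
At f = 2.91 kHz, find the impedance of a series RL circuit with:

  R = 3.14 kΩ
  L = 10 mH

Step 1 — Angular frequency: ω = 2π·f = 2π·2910 = 1.828e+04 rad/s.
Step 2 — Component impedances:
  R: Z = R = 3140 Ω
  L: Z = jωL = j·1.828e+04·0.01 = 0 + j182.8 Ω
Step 3 — Series combination: Z_total = R + L = 3140 + j182.8 Ω = 3145∠3.3° Ω.

Z = 3140 + j182.8 Ω = 3145∠3.3° Ω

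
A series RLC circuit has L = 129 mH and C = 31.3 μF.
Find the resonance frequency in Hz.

Step 1 — Resonance condition Im(Z)=0 gives ω₀ = 1/√(LC).
Step 2 — ω₀ = 1/√(0.129·3.13e-05) = 497.7 rad/s.
Step 3 — f₀ = ω₀/(2π) = 79.21 Hz.

f₀ = 79.21 Hz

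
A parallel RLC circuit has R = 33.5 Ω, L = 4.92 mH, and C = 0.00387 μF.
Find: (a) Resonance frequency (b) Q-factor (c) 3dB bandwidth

Step 1 — Resonance: ω₀ = 1/√(LC) = 1/√(0.00492·3.87e-09) = 2.292e+05 rad/s.
Step 2 — f₀ = ω₀/(2π) = 3.647e+04 Hz.
Step 3 — Parallel Q: Q = R/(ω₀L) = 33.5/(2.292e+05·0.00492) = 0.02971.
Step 4 — Bandwidth: Δω = ω₀/Q = 7.713e+06 rad/s; BW = Δω/(2π) = 1.228e+06 Hz.

(a) f₀ = 3.647e+04 Hz  (b) Q = 0.02971  (c) BW = 1.228e+06 Hz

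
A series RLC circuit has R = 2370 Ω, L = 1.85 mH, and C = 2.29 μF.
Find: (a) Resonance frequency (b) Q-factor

Step 1 — Resonance condition Im(Z)=0 gives ω₀ = 1/√(LC).
Step 2 — ω₀ = 1/√(0.00185·2.29e-06) = 1.536e+04 rad/s.
Step 3 — f₀ = ω₀/(2π) = 2445 Hz.
Step 4 — Series Q: Q = ω₀L/R = 1.536e+04·0.00185/2370 = 0.01199.

(a) f₀ = 2445 Hz  (b) Q = 0.01199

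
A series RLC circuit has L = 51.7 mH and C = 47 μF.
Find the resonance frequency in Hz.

Step 1 — Resonance condition Im(Z)=0 gives ω₀ = 1/√(LC).
Step 2 — ω₀ = 1/√(0.0517·4.7e-05) = 641.5 rad/s.
Step 3 — f₀ = ω₀/(2π) = 102.1 Hz.

f₀ = 102.1 Hz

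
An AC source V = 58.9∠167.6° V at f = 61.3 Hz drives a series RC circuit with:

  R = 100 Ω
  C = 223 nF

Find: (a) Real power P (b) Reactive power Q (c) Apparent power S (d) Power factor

Step 1 — Angular frequency: ω = 2π·f = 2π·61.3 = 385.2 rad/s.
Step 2 — Component impedances:
  R: Z = R = 100 Ω
  C: Z = 1/(jωC) = -j/(ω·C) = 0 - j1.164e+04 Ω
Step 3 — Series combination: Z_total = R + C = 100 - j1.164e+04 Ω = 1.164e+04∠-89.5° Ω.
Step 4 — Source phasor: V = 58.9∠167.6° V = -57.53 + j12.65 V.
Step 5 — Current: I = V / Z = -0.001129 - j0.004931 A = 0.005059∠-102.9° A.
Step 6 — Complex power: S = V·I* = 0.002559 - j0.298 VA.
Step 7 — Real power: P = Re(S) = 0.002559 W.
Step 8 — Reactive power: Q = Im(S) = -0.298 VAR.
Step 9 — Apparent power: |S| = 0.298 VA.
Step 10 — Power factor: PF = P/|S| = 0.008589 (leading).

(a) P = 0.002559 W  (b) Q = -0.298 VAR  (c) S = 0.298 VA  (d) PF = 0.008589 (leading)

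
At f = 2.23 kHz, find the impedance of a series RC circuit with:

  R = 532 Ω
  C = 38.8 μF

Step 1 — Angular frequency: ω = 2π·f = 2π·2230 = 1.401e+04 rad/s.
Step 2 — Component impedances:
  R: Z = R = 532 Ω
  C: Z = 1/(jωC) = -j/(ω·C) = 0 - j1.839 Ω
Step 3 — Series combination: Z_total = R + C = 532 - j1.839 Ω = 532∠-0.2° Ω.

Z = 532 - j1.839 Ω = 532∠-0.2° Ω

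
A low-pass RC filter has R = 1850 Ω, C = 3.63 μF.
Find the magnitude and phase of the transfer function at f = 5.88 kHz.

Step 1 — Angular frequency: ω = 2π·5880 = 3.695e+04 rad/s.
Step 2 — Transfer function: H(jω) = 1/(1 + jωRC).
Step 3 — Denominator: 1 + jωRC = 1 + j·3.695e+04·1850·3.63e-06 = 1 + j248.1.
Step 4 — H = 1.625e-05 - j0.00403.
Step 5 — Magnitude: |H| = 0.004031 (-47.9 dB); phase: φ = -89.8°.

|H| = 0.004031 (-47.9 dB), φ = -89.8°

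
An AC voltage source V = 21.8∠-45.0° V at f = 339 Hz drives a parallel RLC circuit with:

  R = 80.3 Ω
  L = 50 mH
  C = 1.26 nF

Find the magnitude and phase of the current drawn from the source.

Step 1 — Angular frequency: ω = 2π·f = 2π·339 = 2130 rad/s.
Step 2 — Component impedances:
  R: Z = R = 80.3 Ω
  L: Z = jωL = j·2130·0.05 = 0 + j106.5 Ω
  C: Z = 1/(jωC) = -j/(ω·C) = 0 - j3.726e+05 Ω
Step 3 — Parallel combination: 1/Z_total = 1/R + 1/L + 1/C; Z_total = 51.21 + j38.6 Ω = 64.12∠37.0° Ω.
Step 4 — Source phasor: V = 21.8∠-45.0° V = 15.41 - j15.41 V.
Step 5 — Ohm's law: I = V / Z_total = (15.41 - j15.41) / (51.21 + j38.6) = 0.04727 - j0.3367 A.
Step 6 — Convert to polar: |I| = 0.34 A, ∠I = -82.0°.

I = 0.34∠-82.0° A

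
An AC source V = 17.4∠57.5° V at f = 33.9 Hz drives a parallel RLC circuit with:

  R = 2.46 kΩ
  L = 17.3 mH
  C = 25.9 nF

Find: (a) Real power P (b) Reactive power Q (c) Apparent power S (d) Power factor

Step 1 — Angular frequency: ω = 2π·f = 2π·33.9 = 213 rad/s.
Step 2 — Component impedances:
  R: Z = R = 2460 Ω
  L: Z = jωL = j·213·0.0173 = 0 + j3.685 Ω
  C: Z = 1/(jωC) = -j/(ω·C) = 0 - j1.813e+05 Ω
Step 3 — Parallel combination: 1/Z_total = 1/R + 1/L + 1/C; Z_total = 0.00552 + j3.685 Ω = 3.685∠89.9° Ω.
Step 4 — Source phasor: V = 17.4∠57.5° V = 9.349 + j14.68 V.
Step 5 — Current: I = V / Z = 3.986 - j2.531 A = 4.722∠-32.4° A.
Step 6 — Complex power: S = V·I* = 0.1231 + j82.16 VA.
Step 7 — Real power: P = Re(S) = 0.1231 W.
Step 8 — Reactive power: Q = Im(S) = 82.16 VAR.
Step 9 — Apparent power: |S| = 82.16 VA.
Step 10 — Power factor: PF = P/|S| = 0.001498 (lagging).

(a) P = 0.1231 W  (b) Q = 82.16 VAR  (c) S = 82.16 VA  (d) PF = 0.001498 (lagging)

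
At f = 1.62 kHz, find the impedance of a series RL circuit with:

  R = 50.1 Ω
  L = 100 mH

Step 1 — Angular frequency: ω = 2π·f = 2π·1620 = 1.018e+04 rad/s.
Step 2 — Component impedances:
  R: Z = R = 50.1 Ω
  L: Z = jωL = j·1.018e+04·0.1 = 0 + j1018 Ω
Step 3 — Series combination: Z_total = R + L = 50.1 + j1018 Ω = 1019∠87.2° Ω.

Z = 50.1 + j1018 Ω = 1019∠87.2° Ω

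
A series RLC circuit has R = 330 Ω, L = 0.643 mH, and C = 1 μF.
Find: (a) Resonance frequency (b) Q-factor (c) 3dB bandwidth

Step 1 — Resonance: ω₀ = 1/√(LC) = 1/√(0.000643·1e-06) = 3.944e+04 rad/s.
Step 2 — f₀ = ω₀/(2π) = 6276 Hz.
Step 3 — Series Q: Q = ω₀L/R = 3.944e+04·0.000643/330 = 0.07684.
Step 4 — Bandwidth: Δω = ω₀/Q = 5.132e+05 rad/s; BW = Δω/(2π) = 8.168e+04 Hz.

(a) f₀ = 6276 Hz  (b) Q = 0.07684  (c) BW = 8.168e+04 Hz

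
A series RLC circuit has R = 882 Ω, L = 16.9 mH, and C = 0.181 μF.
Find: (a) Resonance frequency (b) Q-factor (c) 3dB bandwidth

Step 1 — Resonance condition Im(Z)=0 gives ω₀ = 1/√(LC).
Step 2 — ω₀ = 1/√(0.0169·1.81e-07) = 1.808e+04 rad/s.
Step 3 — f₀ = ω₀/(2π) = 2878 Hz.
Step 4 — Series Q: Q = ω₀L/R = 1.808e+04·0.0169/882 = 0.3464.
Step 5 — 3dB bandwidth: Δω = ω₀/Q = 5.219e+04 rad/s; BW = Δω/(2π) = 8306 Hz.

(a) f₀ = 2878 Hz  (b) Q = 0.3464  (c) BW = 8306 Hz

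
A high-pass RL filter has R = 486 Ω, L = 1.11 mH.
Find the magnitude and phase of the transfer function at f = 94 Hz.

Step 1 — Angular frequency: ω = 2π·94 = 590.6 rad/s.
Step 2 — Transfer function: H(jω) = jωL/(R + jωL).
Step 3 — Numerator jωL = j·0.6556; denominator R + jωL = 486 + j0.6556.
Step 4 — H = 1.82e-06 + j0.001349.
Step 5 — Magnitude: |H| = 0.001349 (-57.4 dB); phase: φ = 89.9°.

|H| = 0.001349 (-57.4 dB), φ = 89.9°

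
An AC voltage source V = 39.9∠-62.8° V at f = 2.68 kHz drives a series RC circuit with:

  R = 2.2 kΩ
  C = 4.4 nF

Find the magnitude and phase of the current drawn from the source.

Step 1 — Angular frequency: ω = 2π·f = 2π·2680 = 1.684e+04 rad/s.
Step 2 — Component impedances:
  R: Z = R = 2200 Ω
  C: Z = 1/(jωC) = -j/(ω·C) = 0 - j1.35e+04 Ω
Step 3 — Series combination: Z_total = R + C = 2200 - j1.35e+04 Ω = 1.367e+04∠-80.7° Ω.
Step 4 — Source phasor: V = 39.9∠-62.8° V = 18.24 - j35.49 V.
Step 5 — Ohm's law: I = V / Z_total = (18.24 - j35.49) / (2200 - j1.35e+04) = 0.002776 + j0.0008988 A.
Step 6 — Convert to polar: |I| = 0.002918 A, ∠I = 17.9°.

I = 0.002918∠17.9° A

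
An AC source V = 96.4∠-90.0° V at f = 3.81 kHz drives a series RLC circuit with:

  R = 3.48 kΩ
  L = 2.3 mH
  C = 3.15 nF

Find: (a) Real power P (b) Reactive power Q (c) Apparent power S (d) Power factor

Step 1 — Angular frequency: ω = 2π·f = 2π·3810 = 2.394e+04 rad/s.
Step 2 — Component impedances:
  R: Z = R = 3480 Ω
  L: Z = jωL = j·2.394e+04·0.0023 = 0 + j55.06 Ω
  C: Z = 1/(jωC) = -j/(ω·C) = 0 - j1.326e+04 Ω
Step 3 — Series combination: Z_total = R + L + C = 3480 - j1.321e+04 Ω = 1.366e+04∠-75.2° Ω.
Step 4 — Source phasor: V = 96.4∠-90.0° V = 0 - j96.4 V.
Step 5 — Current: I = V / Z = 0.006826 - j0.001799 A = 0.007059∠-14.8° A.
Step 6 — Complex power: S = V·I* = 0.1734 - j0.658 VA.
Step 7 — Real power: P = Re(S) = 0.1734 W.
Step 8 — Reactive power: Q = Im(S) = -0.658 VAR.
Step 9 — Apparent power: |S| = 0.6805 VA.
Step 10 — Power factor: PF = P/|S| = 0.2548 (leading).

(a) P = 0.1734 W  (b) Q = -0.658 VAR  (c) S = 0.6805 VA  (d) PF = 0.2548 (leading)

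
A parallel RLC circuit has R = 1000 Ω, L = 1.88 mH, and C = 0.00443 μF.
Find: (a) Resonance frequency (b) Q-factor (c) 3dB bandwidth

Step 1 — Resonance: ω₀ = 1/√(LC) = 1/√(0.00188·4.43e-09) = 3.465e+05 rad/s.
Step 2 — f₀ = ω₀/(2π) = 5.515e+04 Hz.
Step 3 — Parallel Q: Q = R/(ω₀L) = 1000/(3.465e+05·0.00188) = 1.535.
Step 4 — Bandwidth: Δω = ω₀/Q = 2.257e+05 rad/s; BW = Δω/(2π) = 3.593e+04 Hz.

(a) f₀ = 5.515e+04 Hz  (b) Q = 1.535  (c) BW = 3.593e+04 Hz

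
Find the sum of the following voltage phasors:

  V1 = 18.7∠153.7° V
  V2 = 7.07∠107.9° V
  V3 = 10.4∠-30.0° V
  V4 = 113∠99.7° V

Step 1 — Convert each phasor to rectangular form:
  V1 = 18.7·(cos(153.7°) + j·sin(153.7°)) = -16.76 + j8.285 V
  V2 = 7.07·(cos(107.9°) + j·sin(107.9°)) = -2.173 + j6.728 V
  V3 = 10.4·(cos(-30.0°) + j·sin(-30.0°)) = 9.007 - j5.2 V
  V4 = 113·(cos(99.7°) + j·sin(99.7°)) = -19.04 + j111.4 V
Step 2 — Sum components: V_total = -28.97 + j121.2 V.
Step 3 — Convert to polar: |V_total| = 124.6 V, ∠V_total = 103.4°.

V_total = 124.6∠103.4° V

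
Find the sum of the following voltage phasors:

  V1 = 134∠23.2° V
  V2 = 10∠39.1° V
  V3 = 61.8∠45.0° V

Step 1 — Convert each phasor to rectangular form:
  V1 = 134·(cos(23.2°) + j·sin(23.2°)) = 123.2 + j52.79 V
  V2 = 10·(cos(39.1°) + j·sin(39.1°)) = 7.76 + j6.307 V
  V3 = 61.8·(cos(45.0°) + j·sin(45.0°)) = 43.7 + j43.7 V
Step 2 — Sum components: V_total = 174.6 + j102.8 V.
Step 3 — Convert to polar: |V_total| = 202.6 V, ∠V_total = 30.5°.

V_total = 202.6∠30.5° V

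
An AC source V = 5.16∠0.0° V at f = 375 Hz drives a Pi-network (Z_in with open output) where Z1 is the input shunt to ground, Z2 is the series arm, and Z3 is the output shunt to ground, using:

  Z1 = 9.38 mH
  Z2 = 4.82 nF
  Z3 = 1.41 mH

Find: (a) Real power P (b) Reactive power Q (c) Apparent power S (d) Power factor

Step 1 — Angular frequency: ω = 2π·f = 2π·375 = 2356 rad/s.
Step 2 — Component impedances:
  Z1: Z = jωL = j·2356·0.00938 = 0 + j22.1 Ω
  Z2: Z = 1/(jωC) = -j/(ω·C) = 0 - j8.805e+04 Ω
  Z3: Z = jωL = j·2356·0.00141 = 0 + j3.322 Ω
Step 3 — With open output, the series arm Z2 and the output shunt Z3 appear in series to ground: Z2 + Z3 = 0 - j8.805e+04 Ω.
Step 4 — Parallel with input shunt Z1: Z_in = Z1 || (Z2 + Z3) = 0 + j22.11 Ω = 22.11∠90.0° Ω.
Step 5 — Source phasor: V = 5.16∠0.0° V = 5.16 V.
Step 6 — Current: I = V / Z = 0 - j0.2334 A = 0.2334∠-90.0° A.
Step 7 — Complex power: S = V·I* = 0 + j1.204 VA.
Step 8 — Real power: P = Re(S) = 0 W.
Step 9 — Reactive power: Q = Im(S) = 1.204 VAR.
Step 10 — Apparent power: |S| = 1.204 VA.
Step 11 — Power factor: PF = P/|S| = 0 (lagging).

(a) P = 0 W  (b) Q = 1.204 VAR  (c) S = 1.204 VA  (d) PF = 0 (lagging)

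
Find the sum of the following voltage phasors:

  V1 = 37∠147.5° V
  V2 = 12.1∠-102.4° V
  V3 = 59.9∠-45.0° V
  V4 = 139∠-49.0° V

Step 1 — Convert each phasor to rectangular form:
  V1 = 37·(cos(147.5°) + j·sin(147.5°)) = -31.21 + j19.88 V
  V2 = 12.1·(cos(-102.4°) + j·sin(-102.4°)) = -2.598 - j11.82 V
  V3 = 59.9·(cos(-45.0°) + j·sin(-45.0°)) = 42.36 - j42.36 V
  V4 = 139·(cos(-49.0°) + j·sin(-49.0°)) = 91.19 - j104.9 V
Step 2 — Sum components: V_total = 99.74 - j139.2 V.
Step 3 — Convert to polar: |V_total| = 171.2 V, ∠V_total = -54.4°.

V_total = 171.2∠-54.4° V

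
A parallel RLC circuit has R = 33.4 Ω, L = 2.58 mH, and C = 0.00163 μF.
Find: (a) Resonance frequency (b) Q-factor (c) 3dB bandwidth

Step 1 — Resonance: ω₀ = 1/√(LC) = 1/√(0.00258·1.63e-09) = 4.876e+05 rad/s.
Step 2 — f₀ = ω₀/(2π) = 7.761e+04 Hz.
Step 3 — Parallel Q: Q = R/(ω₀L) = 33.4/(4.876e+05·0.00258) = 0.02655.
Step 4 — Bandwidth: Δω = ω₀/Q = 1.837e+07 rad/s; BW = Δω/(2π) = 2.923e+06 Hz.

(a) f₀ = 7.761e+04 Hz  (b) Q = 0.02655  (c) BW = 2.923e+06 Hz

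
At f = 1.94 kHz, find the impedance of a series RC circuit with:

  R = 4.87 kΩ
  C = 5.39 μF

Step 1 — Angular frequency: ω = 2π·f = 2π·1940 = 1.219e+04 rad/s.
Step 2 — Component impedances:
  R: Z = R = 4870 Ω
  C: Z = 1/(jωC) = -j/(ω·C) = 0 - j15.22 Ω
Step 3 — Series combination: Z_total = R + C = 4870 - j15.22 Ω = 4870∠-0.2° Ω.

Z = 4870 - j15.22 Ω = 4870∠-0.2° Ω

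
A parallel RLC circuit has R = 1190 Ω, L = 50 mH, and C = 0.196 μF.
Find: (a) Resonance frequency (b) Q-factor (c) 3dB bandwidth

Step 1 — Resonance: ω₀ = 1/√(LC) = 1/√(0.05·1.96e-07) = 1.01e+04 rad/s.
Step 2 — f₀ = ω₀/(2π) = 1608 Hz.
Step 3 — Parallel Q: Q = R/(ω₀L) = 1190/(1.01e+04·0.05) = 2.356.
Step 4 — Bandwidth: Δω = ω₀/Q = 4287 rad/s; BW = Δω/(2π) = 682.4 Hz.

(a) f₀ = 1608 Hz  (b) Q = 2.356  (c) BW = 682.4 Hz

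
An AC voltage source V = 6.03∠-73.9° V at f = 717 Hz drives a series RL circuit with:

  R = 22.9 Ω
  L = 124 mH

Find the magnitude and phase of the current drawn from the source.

Step 1 — Angular frequency: ω = 2π·f = 2π·717 = 4505 rad/s.
Step 2 — Component impedances:
  R: Z = R = 22.9 Ω
  L: Z = jωL = j·4505·0.124 = 0 + j558.6 Ω
Step 3 — Series combination: Z_total = R + L = 22.9 + j558.6 Ω = 559.1∠87.7° Ω.
Step 4 — Source phasor: V = 6.03∠-73.9° V = 1.672 - j5.793 V.
Step 5 — Ohm's law: I = V / Z_total = (1.672 - j5.793) / (22.9 + j558.6) = -0.01023 - j0.003413 A.
Step 6 — Convert to polar: |I| = 0.01079 A, ∠I = -161.6°.

I = 0.01079∠-161.6° A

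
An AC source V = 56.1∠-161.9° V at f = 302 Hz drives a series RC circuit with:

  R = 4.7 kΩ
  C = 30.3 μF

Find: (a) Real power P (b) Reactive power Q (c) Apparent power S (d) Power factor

Step 1 — Angular frequency: ω = 2π·f = 2π·302 = 1898 rad/s.
Step 2 — Component impedances:
  R: Z = R = 4700 Ω
  C: Z = 1/(jωC) = -j/(ω·C) = 0 - j17.39 Ω
Step 3 — Series combination: Z_total = R + C = 4700 - j17.39 Ω = 4700∠-0.2° Ω.
Step 4 — Source phasor: V = 56.1∠-161.9° V = -53.32 - j17.43 V.
Step 5 — Current: I = V / Z = -0.01133 - j0.00375 A = 0.01194∠-161.7° A.
Step 6 — Complex power: S = V·I* = 0.6696 - j0.002478 VA.
Step 7 — Real power: P = Re(S) = 0.6696 W.
Step 8 — Reactive power: Q = Im(S) = -0.002478 VAR.
Step 9 — Apparent power: |S| = 0.6696 VA.
Step 10 — Power factor: PF = P/|S| = 1 (leading).

(a) P = 0.6696 W  (b) Q = -0.002478 VAR  (c) S = 0.6696 VA  (d) PF = 1 (leading)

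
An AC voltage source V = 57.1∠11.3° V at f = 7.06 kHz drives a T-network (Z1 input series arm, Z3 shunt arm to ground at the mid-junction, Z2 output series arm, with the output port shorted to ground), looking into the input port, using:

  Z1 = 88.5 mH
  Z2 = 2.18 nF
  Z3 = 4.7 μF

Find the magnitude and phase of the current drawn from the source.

Step 1 — Angular frequency: ω = 2π·f = 2π·7060 = 4.436e+04 rad/s.
Step 2 — Component impedances:
  Z1: Z = jωL = j·4.436e+04·0.0885 = 0 + j3926 Ω
  Z2: Z = 1/(jωC) = -j/(ω·C) = 0 - j1.034e+04 Ω
  Z3: Z = 1/(jωC) = -j/(ω·C) = 0 - j4.796 Ω
Step 3 — With the output port shorted to ground, the output series arm Z2 runs from the junction to ground; the shunt arm Z3 also runs from the junction to ground. They appear in parallel: Z3 || Z2 = 0 - j4.794 Ω.
Step 4 — Series with input arm Z1: Z_in = Z1 + (Z3 || Z2) = 0 + j3921 Ω = 3921∠90.0° Ω.
Step 5 — Source phasor: V = 57.1∠11.3° V = 55.99 + j11.19 V.
Step 6 — Ohm's law: I = V / Z_total = (55.99 + j11.19) / (0 + j3921) = 0.002853 - j0.01428 A.
Step 7 — Convert to polar: |I| = 0.01456 A, ∠I = -78.7°.

I = 0.01456∠-78.7° A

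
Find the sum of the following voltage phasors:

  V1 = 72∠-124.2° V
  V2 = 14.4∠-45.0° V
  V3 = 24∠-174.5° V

Step 1 — Convert each phasor to rectangular form:
  V1 = 72·(cos(-124.2°) + j·sin(-124.2°)) = -40.47 - j59.55 V
  V2 = 14.4·(cos(-45.0°) + j·sin(-45.0°)) = 10.18 - j10.18 V
  V3 = 24·(cos(-174.5°) + j·sin(-174.5°)) = -23.89 - j2.3 V
Step 2 — Sum components: V_total = -54.18 - j72.03 V.
Step 3 — Convert to polar: |V_total| = 90.13 V, ∠V_total = -126.9°.

V_total = 90.13∠-126.9° V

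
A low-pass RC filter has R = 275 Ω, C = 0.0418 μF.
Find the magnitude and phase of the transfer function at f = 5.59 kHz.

Step 1 — Angular frequency: ω = 2π·5590 = 3.512e+04 rad/s.
Step 2 — Transfer function: H(jω) = 1/(1 + jωRC).
Step 3 — Denominator: 1 + jωRC = 1 + j·3.512e+04·275·4.18e-08 = 1 + j0.4037.
Step 4 — H = 0.8598 - j0.3472.
Step 5 — Magnitude: |H| = 0.9273 (-0.7 dB); phase: φ = -22.0°.

|H| = 0.9273 (-0.7 dB), φ = -22.0°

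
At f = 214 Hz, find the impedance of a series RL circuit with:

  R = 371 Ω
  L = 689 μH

Step 1 — Angular frequency: ω = 2π·f = 2π·214 = 1345 rad/s.
Step 2 — Component impedances:
  R: Z = R = 371 Ω
  L: Z = jωL = j·1345·0.000689 = 0 + j0.9264 Ω
Step 3 — Series combination: Z_total = R + L = 371 + j0.9264 Ω = 371∠0.1° Ω.

Z = 371 + j0.9264 Ω = 371∠0.1° Ω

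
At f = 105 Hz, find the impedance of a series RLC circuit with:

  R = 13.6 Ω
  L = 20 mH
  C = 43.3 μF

Step 1 — Angular frequency: ω = 2π·f = 2π·105 = 659.7 rad/s.
Step 2 — Component impedances:
  R: Z = R = 13.6 Ω
  L: Z = jωL = j·659.7·0.02 = 0 + j13.19 Ω
  C: Z = 1/(jωC) = -j/(ω·C) = 0 - j35.01 Ω
Step 3 — Series combination: Z_total = R + L + C = 13.6 - j21.81 Ω = 25.7∠-58.1° Ω.

Z = 13.6 - j21.81 Ω = 25.7∠-58.1° Ω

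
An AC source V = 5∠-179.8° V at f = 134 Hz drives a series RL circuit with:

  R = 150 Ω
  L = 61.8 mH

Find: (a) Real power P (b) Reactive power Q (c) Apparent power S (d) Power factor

Step 1 — Angular frequency: ω = 2π·f = 2π·134 = 841.9 rad/s.
Step 2 — Component impedances:
  R: Z = R = 150 Ω
  L: Z = jωL = j·841.9·0.0618 = 0 + j52.03 Ω
Step 3 — Series combination: Z_total = R + L = 150 + j52.03 Ω = 158.8∠19.1° Ω.
Step 4 — Source phasor: V = 5∠-179.8° V = -5 - j0.01745 V.
Step 5 — Current: I = V / Z = -0.02979 + j0.01022 A = 0.03149∠161.1° A.
Step 6 — Complex power: S = V·I* = 0.1488 + j0.0516 VA.
Step 7 — Real power: P = Re(S) = 0.1488 W.
Step 8 — Reactive power: Q = Im(S) = 0.0516 VAR.
Step 9 — Apparent power: |S| = 0.1575 VA.
Step 10 — Power factor: PF = P/|S| = 0.9448 (lagging).

(a) P = 0.1488 W  (b) Q = 0.0516 VAR  (c) S = 0.1575 VA  (d) PF = 0.9448 (lagging)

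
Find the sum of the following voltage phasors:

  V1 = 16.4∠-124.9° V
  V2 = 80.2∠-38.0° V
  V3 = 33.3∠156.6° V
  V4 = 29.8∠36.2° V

Step 1 — Convert each phasor to rectangular form:
  V1 = 16.4·(cos(-124.9°) + j·sin(-124.9°)) = -9.383 - j13.45 V
  V2 = 80.2·(cos(-38.0°) + j·sin(-38.0°)) = 63.2 - j49.38 V
  V3 = 33.3·(cos(156.6°) + j·sin(156.6°)) = -30.56 + j13.23 V
  V4 = 29.8·(cos(36.2°) + j·sin(36.2°)) = 24.05 + j17.6 V
Step 2 — Sum components: V_total = 47.3 - j32 V.
Step 3 — Convert to polar: |V_total| = 57.11 V, ∠V_total = -34.1°.

V_total = 57.11∠-34.1° V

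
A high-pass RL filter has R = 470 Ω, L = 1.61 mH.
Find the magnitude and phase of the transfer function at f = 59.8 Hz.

Step 1 — Angular frequency: ω = 2π·59.8 = 375.7 rad/s.
Step 2 — Transfer function: H(jω) = jωL/(R + jωL).
Step 3 — Numerator jωL = j·0.6049; denominator R + jωL = 470 + j0.6049.
Step 4 — H = 1.657e-06 + j0.001287.
Step 5 — Magnitude: |H| = 0.001287 (-57.8 dB); phase: φ = 89.9°.

|H| = 0.001287 (-57.8 dB), φ = 89.9°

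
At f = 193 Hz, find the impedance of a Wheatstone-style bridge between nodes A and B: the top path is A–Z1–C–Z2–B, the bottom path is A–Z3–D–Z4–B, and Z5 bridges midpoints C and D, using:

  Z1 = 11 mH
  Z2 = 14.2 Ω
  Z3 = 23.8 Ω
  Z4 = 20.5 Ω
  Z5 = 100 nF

Step 1 — Angular frequency: ω = 2π·f = 2π·193 = 1213 rad/s.
Step 2 — Component impedances:
  Z1: Z = jωL = j·1213·0.011 = 0 + j13.34 Ω
  Z2: Z = R = 14.2 Ω
  Z3: Z = R = 23.8 Ω
  Z4: Z = R = 20.5 Ω
  Z5: Z = 1/(jωC) = -j/(ω·C) = 0 - j8246 Ω
Step 3 — Bridge requires nodal analysis (the Z5 bridge couples midpoints C and D, so the two paths cannot be reduced to a simple series/parallel combination). Setting node B to ground and injecting 1 A at node A, the 3-node admittance system at A, C, D solves to V_A = Z_AB = 12.4 + j7.273 Ω = 14.38∠30.4° Ω.

Z = 12.4 + j7.273 Ω = 14.38∠30.4° Ω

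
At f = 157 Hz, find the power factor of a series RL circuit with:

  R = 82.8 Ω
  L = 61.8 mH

Step 1 — Angular frequency: ω = 2π·f = 2π·157 = 986.5 rad/s.
Step 2 — Component impedances:
  R: Z = R = 82.8 Ω
  L: Z = jωL = j·986.5·0.0618 = 0 + j60.96 Ω
Step 3 — Series combination: Z_total = R + L = 82.8 + j60.96 Ω = 102.8∠36.4° Ω.
Step 4 — Power factor: PF = cos(φ) = Re(Z)/|Z| = 82.8/102.82 = 0.8053.
Step 5 — Type: Im(Z) = 60.96 ⇒ lagging (phase φ = 36.4°).

PF = 0.8053 (lagging, φ = 36.4°)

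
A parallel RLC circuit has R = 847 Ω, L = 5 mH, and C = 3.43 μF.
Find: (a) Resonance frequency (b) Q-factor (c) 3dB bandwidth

Step 1 — Resonance: ω₀ = 1/√(LC) = 1/√(0.005·3.43e-06) = 7636 rad/s.
Step 2 — f₀ = ω₀/(2π) = 1215 Hz.
Step 3 — Parallel Q: Q = R/(ω₀L) = 847/(7636·0.005) = 22.18.
Step 4 — Bandwidth: Δω = ω₀/Q = 344.2 rad/s; BW = Δω/(2π) = 54.78 Hz.

(a) f₀ = 1215 Hz  (b) Q = 22.18  (c) BW = 54.78 Hz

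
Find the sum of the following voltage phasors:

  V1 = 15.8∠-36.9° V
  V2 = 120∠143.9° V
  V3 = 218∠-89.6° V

Step 1 — Convert each phasor to rectangular form:
  V1 = 15.8·(cos(-36.9°) + j·sin(-36.9°)) = 12.64 - j9.487 V
  V2 = 120·(cos(143.9°) + j·sin(143.9°)) = -96.96 + j70.7 V
  V3 = 218·(cos(-89.6°) + j·sin(-89.6°)) = 1.522 - j218 V
Step 2 — Sum components: V_total = -82.8 - j156.8 V.
Step 3 — Convert to polar: |V_total| = 177.3 V, ∠V_total = -117.8°.

V_total = 177.3∠-117.8° V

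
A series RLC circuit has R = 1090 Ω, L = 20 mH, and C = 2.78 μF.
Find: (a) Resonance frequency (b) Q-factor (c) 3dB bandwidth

Step 1 — Resonance: ω₀ = 1/√(LC) = 1/√(0.02·2.78e-06) = 4241 rad/s.
Step 2 — f₀ = ω₀/(2π) = 675 Hz.
Step 3 — Series Q: Q = ω₀L/R = 4241·0.02/1090 = 0.07782.
Step 4 — Bandwidth: Δω = ω₀/Q = 5.45e+04 rad/s; BW = Δω/(2π) = 8674 Hz.

(a) f₀ = 675 Hz  (b) Q = 0.07782  (c) BW = 8674 Hz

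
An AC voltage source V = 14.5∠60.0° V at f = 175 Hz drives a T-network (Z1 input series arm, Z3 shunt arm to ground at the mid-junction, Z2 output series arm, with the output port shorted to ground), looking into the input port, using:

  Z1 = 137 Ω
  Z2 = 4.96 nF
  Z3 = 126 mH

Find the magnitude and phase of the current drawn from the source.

Step 1 — Angular frequency: ω = 2π·f = 2π·175 = 1100 rad/s.
Step 2 — Component impedances:
  Z1: Z = R = 137 Ω
  Z2: Z = 1/(jωC) = -j/(ω·C) = 0 - j1.834e+05 Ω
  Z3: Z = jωL = j·1100·0.126 = 0 + j138.5 Ω
Step 3 — With the output port shorted to ground, the output series arm Z2 runs from the junction to ground; the shunt arm Z3 also runs from the junction to ground. They appear in parallel: Z3 || Z2 = 0 + j138.6 Ω.
Step 4 — Series with input arm Z1: Z_in = Z1 + (Z3 || Z2) = 137 + j138.6 Ω = 194.9∠45.3° Ω.
Step 5 — Source phasor: V = 14.5∠60.0° V = 7.25 + j12.56 V.
Step 6 — Ohm's law: I = V / Z_total = (7.25 + j12.56) / (137 + j138.6) = 0.07197 + j0.01882 A.
Step 7 — Convert to polar: |I| = 0.07439 A, ∠I = 14.7°.

I = 0.07439∠14.7° A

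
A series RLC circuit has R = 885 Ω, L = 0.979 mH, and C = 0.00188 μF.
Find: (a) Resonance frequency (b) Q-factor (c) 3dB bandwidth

Step 1 — Resonance: ω₀ = 1/√(LC) = 1/√(0.000979·1.88e-09) = 7.371e+05 rad/s.
Step 2 — f₀ = ω₀/(2π) = 1.173e+05 Hz.
Step 3 — Series Q: Q = ω₀L/R = 7.371e+05·0.000979/885 = 0.8154.
Step 4 — Bandwidth: Δω = ω₀/Q = 9.04e+05 rad/s; BW = Δω/(2π) = 1.439e+05 Hz.

(a) f₀ = 1.173e+05 Hz  (b) Q = 0.8154  (c) BW = 1.439e+05 Hz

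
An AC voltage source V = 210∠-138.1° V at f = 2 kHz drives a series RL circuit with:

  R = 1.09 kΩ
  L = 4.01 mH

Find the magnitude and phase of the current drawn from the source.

Step 1 — Angular frequency: ω = 2π·f = 2π·2000 = 1.257e+04 rad/s.
Step 2 — Component impedances:
  R: Z = R = 1090 Ω
  L: Z = jωL = j·1.257e+04·0.00401 = 0 + j50.39 Ω
Step 3 — Series combination: Z_total = R + L = 1090 + j50.39 Ω = 1091∠2.6° Ω.
Step 4 — Source phasor: V = 210∠-138.1° V = -156.3 - j140.2 V.
Step 5 — Ohm's law: I = V / Z_total = (-156.3 - j140.2) / (1090 + j50.39) = -0.149 - j0.1218 A.
Step 6 — Convert to polar: |I| = 0.1925 A, ∠I = -140.7°.

I = 0.1925∠-140.7° A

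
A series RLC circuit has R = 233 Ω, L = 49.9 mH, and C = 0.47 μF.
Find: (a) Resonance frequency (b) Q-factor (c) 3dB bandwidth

Step 1 — Resonance: ω₀ = 1/√(LC) = 1/√(0.0499·4.7e-07) = 6530 rad/s.
Step 2 — f₀ = ω₀/(2π) = 1039 Hz.
Step 3 — Series Q: Q = ω₀L/R = 6530·0.0499/233 = 1.398.
Step 4 — Bandwidth: Δω = ω₀/Q = 4669 rad/s; BW = Δω/(2π) = 743.1 Hz.

(a) f₀ = 1039 Hz  (b) Q = 1.398  (c) BW = 743.1 Hz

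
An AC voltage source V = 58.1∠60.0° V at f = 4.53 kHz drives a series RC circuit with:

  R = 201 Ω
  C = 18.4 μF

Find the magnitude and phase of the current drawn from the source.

Step 1 — Angular frequency: ω = 2π·f = 2π·4530 = 2.846e+04 rad/s.
Step 2 — Component impedances:
  R: Z = R = 201 Ω
  C: Z = 1/(jωC) = -j/(ω·C) = 0 - j1.909 Ω
Step 3 — Series combination: Z_total = R + C = 201 - j1.909 Ω = 201∠-0.5° Ω.
Step 4 — Source phasor: V = 58.1∠60.0° V = 29.05 + j50.32 V.
Step 5 — Ohm's law: I = V / Z_total = (29.05 + j50.32) / (201 - j1.909) = 0.1421 + j0.2517 A.
Step 6 — Convert to polar: |I| = 0.289 A, ∠I = 60.5°.

I = 0.289∠60.5° A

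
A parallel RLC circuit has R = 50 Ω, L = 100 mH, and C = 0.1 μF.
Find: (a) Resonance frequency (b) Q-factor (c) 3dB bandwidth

Step 1 — Resonance: ω₀ = 1/√(LC) = 1/√(0.1·1e-07) = 1e+04 rad/s.
Step 2 — f₀ = ω₀/(2π) = 1592 Hz.
Step 3 — Parallel Q: Q = R/(ω₀L) = 50/(1e+04·0.1) = 0.05.
Step 4 — Bandwidth: Δω = ω₀/Q = 2e+05 rad/s; BW = Δω/(2π) = 3.183e+04 Hz.

(a) f₀ = 1592 Hz  (b) Q = 0.05  (c) BW = 3.183e+04 Hz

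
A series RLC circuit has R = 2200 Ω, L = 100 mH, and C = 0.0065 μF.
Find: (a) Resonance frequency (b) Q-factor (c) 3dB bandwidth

Step 1 — Resonance: ω₀ = 1/√(LC) = 1/√(0.1·6.5e-09) = 3.922e+04 rad/s.
Step 2 — f₀ = ω₀/(2π) = 6243 Hz.
Step 3 — Series Q: Q = ω₀L/R = 3.922e+04·0.1/2200 = 1.783.
Step 4 — Bandwidth: Δω = ω₀/Q = 2.2e+04 rad/s; BW = Δω/(2π) = 3501 Hz.

(a) f₀ = 6243 Hz  (b) Q = 1.783  (c) BW = 3501 Hz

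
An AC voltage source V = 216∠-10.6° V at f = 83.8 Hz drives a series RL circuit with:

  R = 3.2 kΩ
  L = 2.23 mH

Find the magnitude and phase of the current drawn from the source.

Step 1 — Angular frequency: ω = 2π·f = 2π·83.8 = 526.5 rad/s.
Step 2 — Component impedances:
  R: Z = R = 3200 Ω
  L: Z = jωL = j·526.5·0.00223 = 0 + j1.174 Ω
Step 3 — Series combination: Z_total = R + L = 3200 + j1.174 Ω = 3200∠0.0° Ω.
Step 4 — Source phasor: V = 216∠-10.6° V = 212.3 - j39.73 V.
Step 5 — Ohm's law: I = V / Z_total = (212.3 - j39.73) / (3200 + j1.174) = 0.06634 - j0.01244 A.
Step 6 — Convert to polar: |I| = 0.0675 A, ∠I = -10.6°.

I = 0.0675∠-10.6° A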